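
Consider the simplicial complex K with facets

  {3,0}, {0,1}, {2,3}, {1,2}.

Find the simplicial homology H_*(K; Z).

H_0 = Z,  H_1 = Z.

Take the total order 0 < 1 < 2 < 3 on the vertex set. Then K (dimension 1) consists of the simplices:

  0-simplices (4): [0], [1], [2], [3]
  1-simplices (4): [0,1], [0,3], [1,2], [2,3]

so the chain groups are C_0 ≅ Z^4, C_1 ≅ Z^4.

Boundary ∂_1: C_1 → C_0 sends each edge [p,q] (with p < q) to q − p. For instance
  ∂[1,2] = [2] − [1].
The resulting 4×4 matrix has rank 3, and its Smith normal form has invariant factors (1,1,1).

Now H_k = ker ∂_k / im ∂_{k+1}, so:

  H_0: rank C_0 − rank ∂_1 = 4 − 3 = 1, and the invariant factors of ∂_1 are all 1, so H_0 = Z.
  H_1: rank ker ∂_1 − rank ∂_2 = (4 − 3) − 0 = 1, and there is no ∂_2, so H_1 = Z.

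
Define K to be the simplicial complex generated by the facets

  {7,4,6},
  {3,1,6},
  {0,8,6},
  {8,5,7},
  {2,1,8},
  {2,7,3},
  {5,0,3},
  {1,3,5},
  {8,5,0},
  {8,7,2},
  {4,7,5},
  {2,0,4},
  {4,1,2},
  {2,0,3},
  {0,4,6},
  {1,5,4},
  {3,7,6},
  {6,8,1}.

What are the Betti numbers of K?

Order the vertices as 0 < 1 < 2 < 3 < 4 < 5 < 6 < 7 < 8. Listing each simplex with vertices in this order, K has dimension 2 with simplices:

  0-simplices (9): [0], [1], [2], [3], [4], [5], [6], [7], [8]
  1-simplices (27): (27 of them)
  2-simplices (18): [0,2,3], [0,2,4], [0,3,5], [0,4,6], [0,5,8], [0,6,8], [1,2,4], [1,2,8], [1,3,5], [1,3,6], [1,4,5], [1,6,8], [2,3,7], [2,7,8], [3,6,7], [4,5,7], [4,6,7], [5,7,8]

so the chain groups are C_0 ≅ Z^9, C_1 ≅ Z^27, C_2 ≅ Z^18.

The boundary map ∂_1: C_1 → C_0 is given by ∂[p,q] = [q] − [p].
The 9×27 boundary matrix has rank 8 and Smith normal form diag(1,1,1,1,1,1,1,1).

The boundary map ∂_2: C_2 → C_1 sends each 2-simplex [p,q,r] to [q,r] − [p,r] + [p,q]. For instance
  ∂[4,5,7] = [5,7] − [4,7] + [4,5],
  ∂[1,6,8] = [6,8] − [1,8] + [1,6].
This gives a 27×18 integer matrix of rank 17; reducing to Smith normal form yields diagonal entries (1,1,1,1,1,1,1,1,1,1,1,1,1,1,1,1,1).

Reading off H_k = ker ∂_k / im ∂_{k+1}:

  H_0: rank C_0 − rank ∂_1 = 9 − 8 = 1, and the invariant factors of ∂_1 are all 1, so H_0 = Z.
  H_1: rank ker ∂_1 − rank ∂_2 = (27 − 8) − 17 = 2, and the invariant factors of ∂_2 are all 1, so H_1 = Z^2.
  H_2: rank ker ∂_2 − rank ∂_3 = (18 − 17) − 0 = 1, and there is no ∂_3, so H_2 = Z.

Hence the Betti numbers are b_0 = 1, b_1 = 2, b_2 = 1.

b_0 = 1, b_1 = 2, b_2 = 1.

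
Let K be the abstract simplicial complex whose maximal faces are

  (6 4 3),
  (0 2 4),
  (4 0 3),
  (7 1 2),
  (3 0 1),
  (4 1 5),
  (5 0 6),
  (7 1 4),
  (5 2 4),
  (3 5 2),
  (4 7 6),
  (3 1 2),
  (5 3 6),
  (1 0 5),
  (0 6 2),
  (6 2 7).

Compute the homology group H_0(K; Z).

H_0 = Z.

K has 8 vertices, 24 edges, 16 triangles.
rank ∂_0 = 0, rank ∂_1 = 7 ⇒ b_0 = 8 − 0 − 7 = 1; all invariant factors of ∂_1 are 1 so no torsion. So H_0 ≅ Z.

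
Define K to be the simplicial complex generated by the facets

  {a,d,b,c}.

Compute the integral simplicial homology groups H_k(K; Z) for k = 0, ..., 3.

H_0 ≅ Z,  H_1 = 0,  H_2 = 0,  H_3 = 0.

We work with the vertex ordering a < b < c < d. The simplices of K, each written with vertices in increasing order, are:

  0-simplices (4): a, b, c, d
  1-simplices (6): ab, ac, ad, bc, bd, cd
  2-simplices (4): abc, abd, acd, bcd
  3-simplices (1): abcd

giving chain groups C_0 ≅ Z^4, C_1 ≅ Z^6, C_2 ≅ Z^4, C_3 ≅ Z^1.

The boundary map ∂_1: C_1 → C_0 maps an edge to its endpoints' difference, ∂[p,q] = q − p. For instance
  ∂cd = d − c.
This gives a 4×6 integer matrix of rank 3; reducing to Smith normal form yields diagonal entries (1,1,1).

Boundary ∂_2: C_2 → C_1 acts by ∂[p,q,r] = [q,r] − [p,r] + [p,q]. For instance
  ∂abc = bc − ac + ab,
  ∂bcd = cd − bd + bc.
This gives a 6×4 integer matrix of rank 3; reducing to Smith normal form yields diagonal entries (1,1,1).

∂_3: C_3 → C_2 sends each 3-simplex σ to the alternating sum Σ_i (−1)^i (σ with its i-th vertex removed). For instance
  ∂abcd = bcd − acd + abd − abc.
This gives a 4×1 integer matrix of rank 1; reducing to Smith normal form yields diagonal entries (1).

Now H_k = ker ∂_k / im ∂_{k+1}, so:

  H_0: rank C_0 − rank ∂_1 = 4 − 3 = 1, and the invariant factors of ∂_1 are all 1, so H_0 ≅ Z.
  H_1: rank ker ∂_1 − rank ∂_2 = (6 − 3) − 3 = 0, and the invariant factors of ∂_2 are all 1, so H_1 ≅ 0.
  H_2: rank ker ∂_2 − rank ∂_3 = (4 − 3) − 1 = 0, and the invariant factors of ∂_3 are all 1, so H_2 ≅ 0.
  H_3: rank ker ∂_3 − rank ∂_4 = (1 − 1) − 0 = 0, and there is no ∂_4, so H_3 ≅ 0.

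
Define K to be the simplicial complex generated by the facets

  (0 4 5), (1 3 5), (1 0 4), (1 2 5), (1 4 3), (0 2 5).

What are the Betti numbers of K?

We work with the vertex ordering 0 < 1 < 2 < 3 < 4 < 5. The simplices of K, each written with vertices in increasing order, are:

  0-simplices (6): [0], [1], [2], [3], [4], [5]
  1-simplices (12): [0,1], [0,2], [0,4], [0,5], [1,2], [1,3], [1,4], [1,5], [2,5], [3,4], [3,5], [4,5]
  2-simplices (6): [0,1,4], [0,2,5], [0,4,5], [1,2,5], [1,3,4], [1,3,5]

giving chain groups C_0 ≅ Z^6, C_1 ≅ Z^12, C_2 ≅ Z^6.

The boundary map ∂_1: C_1 → C_0 maps an edge to its endpoints' difference, ∂[p,q] = q − p. For instance
  ∂[3,5] = [5] − [3].
The resulting 6×12 matrix has rank 5, and its Smith normal form has invariant factors (1,1,1,1,1).

∂_2: C_2 → C_1 acts by ∂[p,q,r] = [q,r] − [p,r] + [p,q]. For instance
  ∂[0,4,5] = [4,5] − [0,5] + [0,4],
  ∂[0,1,4] = [1,4] − [0,4] + [0,1].
As a 12×6 matrix over Z this has rank 6, with invariant factors (1,1,1,1,1,1).

From H_k ≅ ker(∂_k) / im(∂_{k+1}) we obtain:

  H_0: rank C_0 − rank ∂_1 = 6 − 5 = 1, and the invariant factors of ∂_1 are all 1, so H_0 = Z.
  H_1: rank ker ∂_1 − rank ∂_2 = (12 − 5) − 6 = 1, and the invariant factors of ∂_2 are all 1, so H_1 = Z.
  H_2: rank ker ∂_2 − rank ∂_3 = (6 − 6) − 0 = 0, and there is no ∂_3, so H_2 = 0.

As a check, the Euler characteristic is 6 − 12 + 6 = 0, which agrees with 1 − 1 + 0 = 0.
(K is a triangulation of the cylinder S^1 x I.)

Hence the Betti numbers are b_0 = 1, b_1 = 1, b_2 = 0.

b_0 = 1, b_1 = 1, b_2 = 0.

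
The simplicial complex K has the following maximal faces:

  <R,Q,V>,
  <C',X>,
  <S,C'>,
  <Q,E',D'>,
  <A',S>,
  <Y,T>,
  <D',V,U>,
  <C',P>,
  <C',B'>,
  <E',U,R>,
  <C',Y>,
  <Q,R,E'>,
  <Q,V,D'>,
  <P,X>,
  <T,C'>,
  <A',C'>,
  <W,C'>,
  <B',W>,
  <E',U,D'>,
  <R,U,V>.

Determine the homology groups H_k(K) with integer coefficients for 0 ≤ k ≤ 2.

Take the total order P < Q < R < S < T < U < V < W < X < Y < A' < B' < C' < D' < E' on the vertex set. Then K (dimension 2) consists of the simplices:

  0-simplices (15): [P], [Q], [R], [S], [T], [U], [V], [W], [X], [Y], [A'], [B'], [C'], [D'], [E']
  1-simplices (24): (24 of them)
  2-simplices (8): [Q,R,V], [Q,R,E'], [Q,V,D'], [Q,D',E'], [R,U,V], [R,U,E'], [U,V,D'], [U,D',E']

Hence C_0 ≅ Z^15, C_1 ≅ Z^24, C_2 ≅ Z^8.

∂_1: C_1 → C_0 maps an edge to its endpoints' difference, ∂[p,q] = q − p.
The 15×24 boundary matrix has rank 13 and Smith normal form diag(1,1,1,1,1,1,1,1,1,1,1,1,1).

Boundary ∂_2: C_2 → C_1 maps a triangle to the signed sum of its edges. For instance
  ∂[R,U,E'] = [U,E'] − [R,E'] + [R,U],
  ∂[U,V,D'] = [V,D'] − [U,D'] + [U,V].
This gives a 24×8 integer matrix of rank 7; reducing to Smith normal form yields diagonal entries (1,1,1,1,1,1,1).

Now H_k = ker ∂_k / im ∂_{k+1}, so:

  H_0: rank C_0 − rank ∂_1 = 15 − 13 = 2, and the invariant factors of ∂_1 are all 1, so H_0 ≅ Z^2.
  H_1: rank ker ∂_1 − rank ∂_2 = (24 − 13) − 7 = 4, and the invariant factors of ∂_2 are all 1, so H_1 ≅ Z^4.
  H_2: rank ker ∂_2 − rank ∂_3 = (8 − 7) − 0 = 1, and there is no ∂_3, so H_2 ≅ Z.

As a check, the Euler characteristic is 15 − 24 + 8 = -1, which agrees with 2 − 4 + 1 = -1.
(K is a triangulation of the disjoint union of the 2-sphere S^2 and a wedge of 4 circles.)

H_0 = Z^2,  H_1 = Z^4,  H_2 = Z.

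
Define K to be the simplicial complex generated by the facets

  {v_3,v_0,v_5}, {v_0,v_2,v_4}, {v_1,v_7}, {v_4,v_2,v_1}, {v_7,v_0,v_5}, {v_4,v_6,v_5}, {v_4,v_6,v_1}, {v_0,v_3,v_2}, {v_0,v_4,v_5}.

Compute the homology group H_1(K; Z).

We work with the vertex ordering v_0 < v_1 < v_2 < v_3 < v_4 < v_5 < v_6 < v_7. The simplices of K, each written with vertices in increasing order, are:

  0-simplices (8): [v_0], [v_1], [v_2], [v_3], [v_4], [v_5], [v_6], [v_7]
  1-simplices (16): (16 of them)
  2-simplices (8): [v_0,v_2,v_3], [v_0,v_2,v_4], [v_0,v_3,v_5], [v_0,v_4,v_5], [v_0,v_5,v_7], [v_1,v_2,v_4], [v_1,v_4,v_6], [v_4,v_5,v_6]

so the chain groups are C_0 ≅ Z^8, C_1 ≅ Z^16, C_2 ≅ Z^8.

Boundary ∂_1: C_1 → C_0 sends each edge [p,q] (with p < q) to q − p. For instance
  ∂[v_2,v_4] = [v_4] − [v_2].
This gives a 8×16 integer matrix of rank 7; reducing to Smith normal form yields diagonal entries (1,1,1,1,1,1,1).

∂_2: C_2 → C_1 sends each 2-simplex [p,q,r] to [q,r] − [p,r] + [p,q]. For instance
  ∂[v_1,v_4,v_6] = [v_4,v_6] − [v_1,v_6] + [v_1,v_4],
  ∂[v_0,v_5,v_7] = [v_5,v_7] − [v_0,v_7] + [v_0,v_5].
The resulting 16×8 matrix has rank 8, and its Smith normal form has invariant factors (1,1,1,1,1,1,1,1).

From H_k ≅ ker(∂_k) / im(∂_{k+1}) we obtain:

  H_1: rank ker ∂_1 − rank ∂_2 = (16 − 7) − 8 = 1, and the invariant factors of ∂_2 are all 1, so H_1 ≅ Z.

H_1 = Z.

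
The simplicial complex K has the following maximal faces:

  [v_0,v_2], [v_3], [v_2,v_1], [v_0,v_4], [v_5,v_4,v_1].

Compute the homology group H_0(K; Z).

H_0 = Z^2.

Take the total order v_0 < v_1 < v_2 < v_3 < v_4 < v_5 on the vertex set. Then K (dimension 2) consists of the simplices:

  0-simplices (6): [v_0], [v_1], [v_2], [v_3], [v_4], [v_5]
  1-simplices (6): [v_0,v_2], [v_0,v_4], [v_1,v_2], [v_1,v_4], [v_1,v_5], [v_4,v_5]
  2-simplices (1): [v_1,v_4,v_5]

giving chain groups C_0 ≅ Z^6, C_1 ≅ Z^6, C_2 ≅ Z^1.

The boundary map ∂_1: C_1 → C_0 sends each edge [p,q] (with p < q) to q − p.
The 6×6 boundary matrix has rank 4 and Smith normal form diag(1,1,1,1).

∂_2: C_2 → C_1 sends each 2-simplex [p,q,r] to [q,r] − [p,r] + [p,q]. For instance
  ∂[v_1,v_4,v_5] = [v_4,v_5] − [v_1,v_5] + [v_1,v_4].
As a 6×1 matrix over Z this has rank 1, with invariant factors (1).

Computing H_k = (kernel of ∂_k) / (image of ∂_{k+1}):

  H_0: rank C_0 − rank ∂_1 = 6 − 4 = 2, and the invariant factors of ∂_1 are all 1, so H_0 = Z^2.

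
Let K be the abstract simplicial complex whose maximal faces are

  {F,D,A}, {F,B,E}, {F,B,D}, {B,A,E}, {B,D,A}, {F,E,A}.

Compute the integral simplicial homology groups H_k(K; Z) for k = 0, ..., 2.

Take the total order A < B < D < E < F on the vertex set. Then K (dimension 2) consists of the simplices:

  0-simplices (5): A, B, D, E, F
  1-simplices (9): AB, AD, AE, AF, BD, BE, BF, DF, EF
  2-simplices (6): ABD, ABE, ADF, AEF, BDF, BEF

Hence C_0 ≅ Z^5, C_1 ≅ Z^9, C_2 ≅ Z^6.

∂_1: C_1 → C_0 sends each edge [p,q] (with p < q) to q − p. For instance
  ∂AF = F − A.
This gives a 5×9 integer matrix of rank 4; reducing to Smith normal form yields diagonal entries (1,1,1,1).

∂_2: C_2 → C_1 maps a triangle to the signed sum of its edges. For instance
  ∂AEF = EF − AF + AE,
  ∂ADF = DF − AF + AD.
The 9×6 boundary matrix has rank 5 and Smith normal form diag(1,1,1,1,1).

Reading off H_k = ker ∂_k / im ∂_{k+1}:

  H_0: rank C_0 − rank ∂_1 = 5 − 4 = 1, and the invariant factors of ∂_1 are all 1, so H_0 = Z.
  H_1: rank ker ∂_1 − rank ∂_2 = (9 − 4) − 5 = 0, and the invariant factors of ∂_2 are all 1, so H_1 = 0.
  H_2: rank ker ∂_2 − rank ∂_3 = (6 − 5) − 0 = 1, and there is no ∂_3, so H_2 = Z.

H_0 ≅ Z,  H_1 = 0,  H_2 ≅ Z.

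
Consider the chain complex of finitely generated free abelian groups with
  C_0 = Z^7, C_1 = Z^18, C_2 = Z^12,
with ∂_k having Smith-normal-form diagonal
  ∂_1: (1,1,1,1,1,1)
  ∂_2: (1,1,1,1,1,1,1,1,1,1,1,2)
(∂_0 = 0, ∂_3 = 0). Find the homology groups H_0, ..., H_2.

H_0 ≅ Z,  H_1 ≅ Z/2Z,  H_2 = 0.

H_0: b_0 = 7 − 0 − 6 = 1; torsion from ∂_1 factors > 1: none. So H_0 ≅ Z.
H_1: b_1 = 18 − 6 − 12 = 0; torsion from ∂_2 factors > 1: [2]. So H_1 ≅ Z/2Z.
H_2: b_2 = 12 − 12 − 0 = 0; torsion from ∂_3 factors > 1: none. So H_2 ≅ 0.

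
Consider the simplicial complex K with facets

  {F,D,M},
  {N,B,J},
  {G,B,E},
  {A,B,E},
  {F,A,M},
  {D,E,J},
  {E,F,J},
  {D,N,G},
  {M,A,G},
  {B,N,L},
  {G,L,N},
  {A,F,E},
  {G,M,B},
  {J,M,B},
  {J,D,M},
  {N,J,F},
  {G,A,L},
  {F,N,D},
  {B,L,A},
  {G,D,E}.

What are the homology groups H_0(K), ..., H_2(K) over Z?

Order the vertices as A < B < D < E < F < G < J < L < M < N. Listing each simplex with vertices in this order, K has dimension 2 with simplices:

  0-simplices (10): A, B, D, E, F, G, J, L, M, N
  1-simplices (30): AB, AE, AF, AG, AL, AM, BE, BG, BJ, BL, BM, BN, DE, DF, DG, DJ, DM, DN, EF, EG, EJ, FJ, FM, FN, GL, GM, GN, JM, JN, LN
  2-simplices (20): ABE, ABL, AEF, AFM, AGL, AGM, BEG, BGM, BJM, BJN, BLN, DEG, DEJ, DFM, DFN, DGN, DJM, EFJ, FJN, GLN

Hence C_0 ≅ Z^10, C_1 ≅ Z^30, C_2 ≅ Z^20.

Boundary ∂_1: C_1 → C_0 sends each edge [p,q] (with p < q) to q − p.
As a 10×30 matrix over Z this has rank 9, with invariant factors (1,1,1,1,1,1,1,1,1).

The boundary map ∂_2: C_2 → C_1 sends each 2-simplex [p,q,r] to [q,r] − [p,r] + [p,q]. For instance
  ∂DFM = FM − DM + DF,
  ∂AEF = EF − AF + AE.
This gives a 30×20 integer matrix of rank 20; reducing to Smith normal form yields diagonal entries (1,1,1,1,1,1,1,1,1,1,1,1,1,1,1,1,1,1,1,2).

From H_k ≅ ker(∂_k) / im(∂_{k+1}) we obtain:

  H_0: rank C_0 − rank ∂_1 = 10 − 9 = 1, and the invariant factors of ∂_1 are all 1, so H_0 = Z.
  H_1: rank ker ∂_1 − rank ∂_2 = (30 − 9) − 20 = 1, and ∂_2 has invariant factor 2 > 1, so H_1 = Z ⊕ Z/2.
  H_2: rank ker ∂_2 − rank ∂_3 = (20 − 20) − 0 = 0, and there is no ∂_3, so H_2 = 0.

H_0 = Z,  H_1 = Z ⊕ Z/2,  H_2 = 0.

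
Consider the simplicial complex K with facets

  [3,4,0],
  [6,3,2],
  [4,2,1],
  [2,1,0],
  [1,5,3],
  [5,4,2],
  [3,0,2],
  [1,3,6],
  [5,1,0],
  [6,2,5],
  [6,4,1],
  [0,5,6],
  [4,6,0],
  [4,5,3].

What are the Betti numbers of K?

Order the vertices as 0 < 1 < 2 < 3 < 4 < 5 < 6. Listing each simplex with vertices in this order, K has dimension 2 with simplices:

  0-simplices (7): [0], [1], [2], [3], [4], [5], [6]
  1-simplices (21): [0,1], [0,2], [0,3], [0,4], [0,5], [0,6], [1,2], [1,3], [1,4], [1,5], [1,6], [2,3], [2,4], [2,5], [2,6], [3,4], [3,5], [3,6], [4,5], [4,6], [5,6]
  2-simplices (14): [0,1,2], [0,1,5], [0,2,3], [0,3,4], [0,4,6], [0,5,6], [1,2,4], [1,3,5], [1,3,6], [1,4,6], [2,3,6], [2,4,5], [2,5,6], [3,4,5]

giving chain groups C_0 ≅ Z^7, C_1 ≅ Z^21, C_2 ≅ Z^14.

Boundary ∂_1: C_1 → C_0 maps an edge to its endpoints' difference, ∂[p,q] = q − p.
The resulting 7×21 matrix has rank 6, and its Smith normal form has invariant factors (1,1,1,1,1,1).

The boundary map ∂_2: C_2 → C_1 sends each 2-simplex [p,q,r] to [q,r] − [p,r] + [p,q]. For instance
  ∂[1,3,6] = [3,6] − [1,6] + [1,3],
  ∂[1,2,4] = [2,4] − [1,4] + [1,2].
The 21×14 boundary matrix has rank 13 and Smith normal form diag(1,1,1,1,1,1,1,1,1,1,1,1,1).

From H_k ≅ ker(∂_k) / im(∂_{k+1}) we obtain:

  H_0: rank C_0 − rank ∂_1 = 7 − 6 = 1, and the invariant factors of ∂_1 are all 1, so H_0 ≅ Z.
  H_1: rank ker ∂_1 − rank ∂_2 = (21 − 6) − 13 = 2, and the invariant factors of ∂_2 are all 1, so H_1 ≅ Z^2.
  H_2: rank ker ∂_2 − rank ∂_3 = (14 − 13) − 0 = 1, and there is no ∂_3, so H_2 ≅ Z.

Hence the Betti numbers are b_0 = 1, b_1 = 2, b_2 = 1.

b_0 = 1, b_1 = 2, b_2 = 1.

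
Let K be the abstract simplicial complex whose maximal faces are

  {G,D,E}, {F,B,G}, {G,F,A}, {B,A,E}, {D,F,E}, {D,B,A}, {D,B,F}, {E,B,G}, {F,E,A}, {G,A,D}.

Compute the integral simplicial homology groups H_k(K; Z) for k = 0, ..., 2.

K has 6 vertices, 15 edges, 10 triangles.
rank ∂_0 = 0, rank ∂_1 = 5 ⇒ b_0 = 6 − 0 − 5 = 1; all invariant factors of ∂_1 are 1 so no torsion. So H_0 ≅ Z.
rank ∂_1 = 5, rank ∂_2 = 10 ⇒ b_1 = 15 − 5 − 10 = 0; ∂_2 has invariant factor(s) [2] giving torsion. So H_1 ≅ Z/2.
rank ∂_2 = 10, rank ∂_3 = 0 ⇒ b_2 = 10 − 10 − 0 = 0. So H_2 ≅ 0.

H_0 = Z,  H_1 = Z/2,  H_2 = 0.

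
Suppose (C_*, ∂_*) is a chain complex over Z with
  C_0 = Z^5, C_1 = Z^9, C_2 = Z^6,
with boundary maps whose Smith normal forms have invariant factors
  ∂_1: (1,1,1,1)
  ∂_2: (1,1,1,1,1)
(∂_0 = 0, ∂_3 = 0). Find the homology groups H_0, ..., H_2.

H_0: b_0 = 5 − 0 − 4 = 1; torsion from ∂_1 factors > 1: none. So H_0 ≅ Z.
H_1: b_1 = 9 − 4 − 5 = 0; torsion from ∂_2 factors > 1: none. So H_1 ≅ 0.
H_2: b_2 = 6 − 5 − 0 = 1; torsion from ∂_3 factors > 1: none. So H_2 ≅ Z.

H_0 ≅ Z,  H_1 = 0,  H_2 ≅ Z.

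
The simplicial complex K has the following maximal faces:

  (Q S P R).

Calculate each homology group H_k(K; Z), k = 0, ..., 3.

Order the vertices as P < Q < R < S. Listing each simplex with vertices in this order, K has dimension 3 with simplices:

  0-simplices (4): P, Q, R, S
  1-simplices (6): PQ, PR, PS, QR, QS, RS
  2-simplices (4): PQR, PQS, PRS, QRS
  3-simplices (1): PQRS

so the chain groups are C_0 ≅ Z^4, C_1 ≅ Z^6, C_2 ≅ Z^4, C_3 ≅ Z^1.

∂_1: C_1 → C_0 is given by ∂[p,q] = [q] − [p]. For instance
  ∂RS = S − R.
This gives a 4×6 integer matrix of rank 3; reducing to Smith normal form yields diagonal entries (1,1,1).

∂_2: C_2 → C_1 sends each 2-simplex [p,q,r] to [q,r] − [p,r] + [p,q]. For instance
  ∂PQR = QR − PR + PQ,
  ∂QRS = RS − QS + QR.
The resulting 6×4 matrix has rank 3, and its Smith normal form has invariant factors (1,1,1).

Boundary ∂_3: C_3 → C_2 sends each 3-simplex σ to the alternating sum Σ_i (−1)^i (σ with its i-th vertex removed). For instance
  ∂PQRS = QRS − PRS + PQS − PQR.
The 4×1 boundary matrix has rank 1 and Smith normal form diag(1).

From H_k ≅ ker(∂_k) / im(∂_{k+1}) we obtain:

  H_0: rank C_0 − rank ∂_1 = 4 − 3 = 1, and the invariant factors of ∂_1 are all 1, so H_0 = Z.
  H_1: rank ker ∂_1 − rank ∂_2 = (6 − 3) − 3 = 0, and the invariant factors of ∂_2 are all 1, so H_1 = 0.
  H_2: rank ker ∂_2 − rank ∂_3 = (4 − 3) − 1 = 0, and the invariant factors of ∂_3 are all 1, so H_2 = 0.
  H_3: rank ker ∂_3 − rank ∂_4 = (1 − 1) − 0 = 0, and there is no ∂_4, so H_3 = 0.

As a check, the Euler characteristic is 4 − 6 + 4 − 1 = 1, which agrees with 1 − 0 + 0 − 0 = 1.

H_0 = Z,  H_1 = 0,  H_2 = 0,  H_3 = 0.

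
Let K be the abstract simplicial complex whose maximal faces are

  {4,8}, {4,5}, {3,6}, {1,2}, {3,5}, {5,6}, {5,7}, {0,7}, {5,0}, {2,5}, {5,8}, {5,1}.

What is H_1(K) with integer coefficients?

Take the total order 0 < 1 < 2 < 3 < 4 < 5 < 6 < 7 < 8 on the vertex set. Then K (dimension 1) consists of the simplices:

  0-simplices (9): [0], [1], [2], [3], [4], [5], [6], [7], [8]
  1-simplices (12): [0,5], [0,7], [1,2], [1,5], [2,5], [3,5], [3,6], [4,5], [4,8], [5,6], [5,7], [5,8]

so the chain groups are C_0 ≅ Z^9, C_1 ≅ Z^12.

Boundary ∂_1: C_1 → C_0 is given by ∂[p,q] = [q] − [p].
The resulting 9×12 matrix has rank 8, and its Smith normal form has invariant factors (1,1,1,1,1,1,1,1).

Now H_k = ker ∂_k / im ∂_{k+1}, so:

  H_1: rank ker ∂_1 − rank ∂_2 = (12 − 8) − 0 = 4, and there is no ∂_2, so H_1 = Z^4.

(K is a triangulation of a wedge of 4 circles.)

H_1 ≅ Z^4.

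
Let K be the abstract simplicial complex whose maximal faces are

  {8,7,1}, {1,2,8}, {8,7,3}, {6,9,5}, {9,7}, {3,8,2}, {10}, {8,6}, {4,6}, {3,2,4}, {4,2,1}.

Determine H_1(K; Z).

Fix the vertex order 1 < 2 < 3 < 4 < 5 < 6 < 7 < 8 < 9 < 10 and write every simplex with vertices in increasing order. Then dim K = 2 and the simplices of K are:

  0-simplices (10): [1], [2], [3], [4], [5], [6], [7], [8], [9], [10]
  1-simplices (17): [1,2], [1,4], [1,7], [1,8], [2,3], [2,4], [2,8], [3,4], [3,7], [3,8], [4,6], [5,6], [5,9], [6,8], [6,9], [7,8], [7,9]
  2-simplices (7): [1,2,4], [1,2,8], [1,7,8], [2,3,4], [2,3,8], [3,7,8], [5,6,9]

so the chain groups are C_0 ≅ Z^10, C_1 ≅ Z^17, C_2 ≅ Z^7.

Boundary ∂_1: C_1 → C_0 maps an edge to its endpoints' difference, ∂[p,q] = q − p. For instance
  ∂[1,7] = [7] − [1].
The resulting 10×17 matrix has rank 8, and its Smith normal form has invariant factors (1,1,1,1,1,1,1,1).

The boundary map ∂_2: C_2 → C_1 sends each 2-simplex [p,q,r] to [q,r] − [p,r] + [p,q]. For instance
  ∂[2,3,8] = [3,8] − [2,8] + [2,3],
  ∂[3,7,8] = [7,8] − [3,8] + [3,7].
As a 17×7 matrix over Z this has rank 7, with invariant factors (1,1,1,1,1,1,1).

Computing H_k = (kernel of ∂_k) / (image of ∂_{k+1}):

  H_1: rank ker ∂_1 − rank ∂_2 = (17 − 8) − 7 = 2, and the invariant factors of ∂_2 are all 1, so H_1 ≅ Z^2.

H_1 ≅ Z^2.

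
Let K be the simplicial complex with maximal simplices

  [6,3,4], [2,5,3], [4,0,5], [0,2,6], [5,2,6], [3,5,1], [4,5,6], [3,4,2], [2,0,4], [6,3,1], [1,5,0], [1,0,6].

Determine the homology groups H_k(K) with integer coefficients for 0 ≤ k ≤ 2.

Fix the vertex order 0 < 1 < 2 < 3 < 4 < 5 < 6 and write every simplex with vertices in increasing order. Then dim K = 2 and the simplices of K are:

  0-simplices (7): [0], [1], [2], [3], [4], [5], [6]
  1-simplices (18): [0,1], [0,2], [0,4], [0,5], [0,6], [1,3], [1,5], [1,6], [2,3], [2,4], [2,5], [2,6], [3,4], [3,5], [3,6], [4,5], [4,6], [5,6]
  2-simplices (12): [0,1,5], [0,1,6], [0,2,4], [0,2,6], [0,4,5], [1,3,5], [1,3,6], [2,3,4], [2,3,5], [2,5,6], [3,4,6], [4,5,6]

so the chain groups are C_0 ≅ Z^7, C_1 ≅ Z^18, C_2 ≅ Z^12.

The boundary map ∂_1: C_1 → C_0 maps an edge to its endpoints' difference, ∂[p,q] = q − p.
As a 7×18 matrix over Z this has rank 6, with invariant factors (1,1,1,1,1,1).

∂_2: C_2 → C_1 maps a triangle to the signed sum of its edges. For instance
  ∂[3,4,6] = [4,6] − [3,6] + [3,4],
  ∂[2,3,5] = [3,5] − [2,5] + [2,3].
The 18×12 boundary matrix has rank 12 and Smith normal form diag(1,1,1,1,1,1,1,1,1,1,1,2).

From H_k ≅ ker(∂_k) / im(∂_{k+1}) we obtain:

  H_0: rank C_0 − rank ∂_1 = 7 − 6 = 1, and the invariant factors of ∂_1 are all 1, so H_0 ≅ Z.
  H_1: rank ker ∂_1 − rank ∂_2 = (18 − 6) − 12 = 0, and ∂_2 has invariant factor 2 > 1, so H_1 ≅ Z/2.
  H_2: rank ker ∂_2 − rank ∂_3 = (12 − 12) − 0 = 0, and there is no ∂_3, so H_2 ≅ 0.

H_0 = Z,  H_1 = Z/2,  H_2 = 0.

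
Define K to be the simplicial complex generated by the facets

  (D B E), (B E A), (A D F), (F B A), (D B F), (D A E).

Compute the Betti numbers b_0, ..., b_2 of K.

b_0 = 1, b_1 = 0, b_2 = 1.

Order the vertices as A < B < D < E < F. Listing each simplex with vertices in this order, K has dimension 2 with simplices:

  0-simplices (5): A, B, D, E, F
  1-simplices (9): AB, AD, AE, AF, BD, BE, BF, DE, DF
  2-simplices (6): ABE, ABF, ADE, ADF, BDE, BDF

so the chain groups are C_0 ≅ Z^5, C_1 ≅ Z^9, C_2 ≅ Z^6.

Boundary ∂_1: C_1 → C_0 sends each edge [p,q] (with p < q) to q − p. For instance
  ∂AE = E − A.
The 5×9 boundary matrix has rank 4 and Smith normal form diag(1,1,1,1).

Boundary ∂_2: C_2 → C_1 maps a triangle to the signed sum of its edges. For instance
  ∂ADE = DE − AE + AD,
  ∂ABF = BF − AF + AB.
This gives a 9×6 integer matrix of rank 5; reducing to Smith normal form yields diagonal entries (1,1,1,1,1).

From H_k ≅ ker(∂_k) / im(∂_{k+1}) we obtain:

  H_0: rank C_0 − rank ∂_1 = 5 − 4 = 1, and the invariant factors of ∂_1 are all 1, so H_0 = Z.
  H_1: rank ker ∂_1 − rank ∂_2 = (9 − 4) − 5 = 0, and the invariant factors of ∂_2 are all 1, so H_1 = 0.
  H_2: rank ker ∂_2 − rank ∂_3 = (6 − 5) − 0 = 1, and there is no ∂_3, so H_2 = Z.

Hence the Betti numbers are b_0 = 1, b_1 = 0, b_2 = 1.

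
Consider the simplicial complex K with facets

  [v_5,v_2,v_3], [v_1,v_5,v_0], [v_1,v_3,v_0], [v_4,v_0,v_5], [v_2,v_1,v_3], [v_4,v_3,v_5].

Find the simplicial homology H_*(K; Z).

H_0 ≅ Z,  H_1 ≅ Z,  H_2 = 0.

Order the vertices as v_0 < v_1 < v_2 < v_3 < v_4 < v_5. Listing each simplex with vertices in this order, K has dimension 2 with simplices:

  0-simplices (6): [v_0], [v_1], [v_2], [v_3], [v_4], [v_5]
  1-simplices (12): [v_0,v_1], [v_0,v_3], [v_0,v_4], [v_0,v_5], [v_1,v_2], [v_1,v_3], [v_1,v_5], [v_2,v_3], [v_2,v_5], [v_3,v_4], [v_3,v_5], [v_4,v_5]
  2-simplices (6): [v_0,v_1,v_3], [v_0,v_1,v_5], [v_0,v_4,v_5], [v_1,v_2,v_3], [v_2,v_3,v_5], [v_3,v_4,v_5]

so the chain groups are C_0 ≅ Z^6, C_1 ≅ Z^12, C_2 ≅ Z^6.

The boundary map ∂_1: C_1 → C_0 maps an edge to its endpoints' difference, ∂[p,q] = q − p. For instance
  ∂[v_0,v_3] = [v_3] − [v_0].
As a 6×12 matrix over Z this has rank 5, with invariant factors (1,1,1,1,1).

The boundary map ∂_2: C_2 → C_1 acts by ∂[p,q,r] = [q,r] − [p,r] + [p,q]. For instance
  ∂[v_3,v_4,v_5] = [v_4,v_5] − [v_3,v_5] + [v_3,v_4],
  ∂[v_1,v_2,v_3] = [v_2,v_3] − [v_1,v_3] + [v_1,v_2].
The 12×6 boundary matrix has rank 6 and Smith normal form diag(1,1,1,1,1,1).

Now H_k = ker ∂_k / im ∂_{k+1}, so:

  H_0: rank C_0 − rank ∂_1 = 6 − 5 = 1, and the invariant factors of ∂_1 are all 1, so H_0 ≅ Z.
  H_1: rank ker ∂_1 − rank ∂_2 = (12 − 5) − 6 = 1, and the invariant factors of ∂_2 are all 1, so H_1 ≅ Z.
  H_2: rank ker ∂_2 − rank ∂_3 = (6 − 6) − 0 = 0, and there is no ∂_3, so H_2 ≅ 0.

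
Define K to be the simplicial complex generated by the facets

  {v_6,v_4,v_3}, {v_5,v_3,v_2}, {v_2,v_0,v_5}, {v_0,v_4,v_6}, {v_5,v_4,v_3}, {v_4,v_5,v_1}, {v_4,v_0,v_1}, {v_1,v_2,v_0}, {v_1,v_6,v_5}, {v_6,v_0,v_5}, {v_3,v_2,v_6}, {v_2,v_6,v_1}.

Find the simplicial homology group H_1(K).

H_1 ≅ Z/2.

K has 7 vertices, 18 edges, 12 triangles.
rank ∂_1 = 6, rank ∂_2 = 12 ⇒ b_1 = 18 − 6 − 12 = 0; ∂_2 has invariant factor(s) [2] giving torsion. So H_1 = Z/2.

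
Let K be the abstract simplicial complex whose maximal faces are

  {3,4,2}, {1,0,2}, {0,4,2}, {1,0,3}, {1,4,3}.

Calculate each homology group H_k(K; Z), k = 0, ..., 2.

Fix the vertex order 0 < 1 < 2 < 3 < 4 and write every simplex with vertices in increasing order. Then dim K = 2 and the simplices of K are:

  0-simplices (5): [0], [1], [2], [3], [4]
  1-simplices (10): [0,1], [0,2], [0,3], [0,4], [1,2], [1,3], [1,4], [2,3], [2,4], [3,4]
  2-simplices (5): [0,1,2], [0,1,3], [0,2,4], [1,3,4], [2,3,4]

giving chain groups C_0 ≅ Z^5, C_1 ≅ Z^10, C_2 ≅ Z^5.

The boundary map ∂_1: C_1 → C_0 sends each edge [p,q] (with p < q) to q − p.
The 5×10 boundary matrix has rank 4 and Smith normal form diag(1,1,1,1).

Boundary ∂_2: C_2 → C_1 maps a triangle to the signed sum of its edges. For instance
  ∂[2,3,4] = [3,4] − [2,4] + [2,3],
  ∂[0,1,3] = [1,3] − [0,3] + [0,1].
The resulting 10×5 matrix has rank 5, and its Smith normal form has invariant factors (1,1,1,1,1).

Reading off H_k = ker ∂_k / im ∂_{k+1}:

  H_0: rank C_0 − rank ∂_1 = 5 − 4 = 1, and the invariant factors of ∂_1 are all 1, so H_0 = Z.
  H_1: rank ker ∂_1 − rank ∂_2 = (10 − 4) − 5 = 1, and the invariant factors of ∂_2 are all 1, so H_1 = Z.
  H_2: rank ker ∂_2 − rank ∂_3 = (5 − 5) − 0 = 0, and there is no ∂_3, so H_2 = 0.

H_0 ≅ Z,  H_1 ≅ Z,  H_2 = 0.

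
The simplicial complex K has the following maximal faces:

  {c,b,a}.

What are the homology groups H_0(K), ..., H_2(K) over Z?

K has 3 vertices, 3 edges, 1 triangle.
rank ∂_0 = 0, rank ∂_1 = 2 ⇒ b_0 = 3 − 0 − 2 = 1; all invariant factors of ∂_1 are 1 so no torsion. So H_0 = Z.
rank ∂_1 = 2, rank ∂_2 = 1 ⇒ b_1 = 3 − 2 − 1 = 0; all invariant factors of ∂_2 are 1 so no torsion. So H_1 = 0.
rank ∂_2 = 1, rank ∂_3 = 0 ⇒ b_2 = 1 − 1 − 0 = 0. So H_2 = 0.

H_0 ≅ Z,  H_1 = 0,  H_2 = 0.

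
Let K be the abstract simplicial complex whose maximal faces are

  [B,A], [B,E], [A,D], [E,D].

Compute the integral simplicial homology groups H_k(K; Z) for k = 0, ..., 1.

We work with the vertex ordering A < B < D < E. The simplices of K, each written with vertices in increasing order, are:

  0-simplices (4): A, B, D, E
  1-simplices (4): AB, AD, BE, DE

Hence C_0 ≅ Z^4, C_1 ≅ Z^4.

The boundary map ∂_1: C_1 → C_0 sends each edge [p,q] (with p < q) to q − p. For instance
  ∂DE = E − D.
The 4×4 boundary matrix has rank 3 and Smith normal form diag(1,1,1).

From H_k ≅ ker(∂_k) / im(∂_{k+1}) we obtain:

  H_0: rank C_0 − rank ∂_1 = 4 − 3 = 1, and the invariant factors of ∂_1 are all 1, so H_0 = Z.
  H_1: rank ker ∂_1 − rank ∂_2 = (4 − 3) − 0 = 1, and there is no ∂_2, so H_1 = Z.

H_0 ≅ Z,  H_1 ≅ Z.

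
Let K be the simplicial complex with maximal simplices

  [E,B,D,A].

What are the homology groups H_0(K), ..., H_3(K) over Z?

Fix the vertex order A < B < D < E and write every simplex with vertices in increasing order. Then dim K = 3 and the simplices of K are:

  0-simplices (4): A, B, D, E
  1-simplices (6): AB, AD, AE, BD, BE, DE
  2-simplices (4): ABD, ABE, ADE, BDE
  3-simplices (1): ABDE

Hence C_0 ≅ Z^4, C_1 ≅ Z^6, C_2 ≅ Z^4, C_3 ≅ Z^1.

The boundary map ∂_1: C_1 → C_0 sends each edge [p,q] (with p < q) to q − p. For instance
  ∂AE = E − A.
The 4×6 boundary matrix has rank 3 and Smith normal form diag(1,1,1).

Boundary ∂_2: C_2 → C_1 acts by ∂[p,q,r] = [q,r] − [p,r] + [p,q]. For instance
  ∂BDE = DE − BE + BD,
  ∂ABD = BD − AD + AB.
The 6×4 boundary matrix has rank 3 and Smith normal form diag(1,1,1).

Boundary ∂_3: C_3 → C_2 sends each 3-simplex σ to the alternating sum Σ_i (−1)^i (σ with its i-th vertex removed). For instance
  ∂ABDE = BDE − ADE + ABE − ABD.
This gives a 4×1 integer matrix of rank 1; reducing to Smith normal form yields diagonal entries (1).

Now H_k = ker ∂_k / im ∂_{k+1}, so:

  H_0: rank C_0 − rank ∂_1 = 4 − 3 = 1, and the invariant factors of ∂_1 are all 1, so H_0 = Z.
  H_1: rank ker ∂_1 − rank ∂_2 = (6 − 3) − 3 = 0, and the invariant factors of ∂_2 are all 1, so H_1 = 0.
  H_2: rank ker ∂_2 − rank ∂_3 = (4 − 3) − 1 = 0, and the invariant factors of ∂_3 are all 1, so H_2 = 0.
  H_3: rank ker ∂_3 − rank ∂_4 = (1 − 1) − 0 = 0, and there is no ∂_4, so H_3 = 0.

As a check, the Euler characteristic is 4 − 6 + 4 − 1 = 1, which agrees with 1 − 0 + 0 − 0 = 1.

H_0 = Z,  H_1 = 0,  H_2 = 0,  H_3 = 0.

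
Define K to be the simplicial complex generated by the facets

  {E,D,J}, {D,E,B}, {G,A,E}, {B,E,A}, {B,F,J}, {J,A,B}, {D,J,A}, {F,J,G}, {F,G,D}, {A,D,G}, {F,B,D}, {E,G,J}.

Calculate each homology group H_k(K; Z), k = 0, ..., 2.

Fix the vertex order A < B < D < E < F < G < J and write every simplex with vertices in increasing order. Then dim K = 2 and the simplices of K are:

  0-simplices (7): A, B, D, E, F, G, J
  1-simplices (18): AB, AD, AE, AG, AJ, BD, BE, BF, BJ, DE, DF, DG, DJ, EG, EJ, FG, FJ, GJ
  2-simplices (12): ABE, ABJ, ADG, ADJ, AEG, BDE, BDF, BFJ, DEJ, DFG, EGJ, FGJ

so the chain groups are C_0 ≅ Z^7, C_1 ≅ Z^18, C_2 ≅ Z^12.

Boundary ∂_1: C_1 → C_0 maps an edge to its endpoints' difference, ∂[p,q] = q − p. For instance
  ∂DF = F − D.
The 7×18 boundary matrix has rank 6 and Smith normal form diag(1,1,1,1,1,1).

The boundary map ∂_2: C_2 → C_1 maps a triangle to the signed sum of its edges. For instance
  ∂ADJ = DJ − AJ + AD,
  ∂EGJ = GJ − EJ + EG.
The resulting 18×12 matrix has rank 12, and its Smith normal form has invariant factors (1,1,1,1,1,1,1,1,1,1,1,2).

Reading off H_k = ker ∂_k / im ∂_{k+1}:

  H_0: rank C_0 − rank ∂_1 = 7 − 6 = 1, and the invariant factors of ∂_1 are all 1, so H_0 = Z.
  H_1: rank ker ∂_1 − rank ∂_2 = (18 − 6) − 12 = 0, and ∂_2 has invariant factor 2 > 1, so H_1 = Z/2.
  H_2: rank ker ∂_2 − rank ∂_3 = (12 − 12) − 0 = 0, and there is no ∂_3, so H_2 = 0.

H_0 = Z,  H_1 = Z/2,  H_2 = 0.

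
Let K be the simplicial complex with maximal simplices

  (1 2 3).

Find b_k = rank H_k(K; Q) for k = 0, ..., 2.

b_0 = 1, b_1 = 0, b_2 = 0.

Order the vertices as 1 < 2 < 3. Listing each simplex with vertices in this order, K has dimension 2 with simplices:

  0-simplices (3): [1], [2], [3]
  1-simplices (3): [1,2], [1,3], [2,3]
  2-simplices (1): [1,2,3]

Hence C_0 ≅ Z^3, C_1 ≅ Z^3, C_2 ≅ Z^1.

The boundary map ∂_1: C_1 → C_0 is given by ∂[p,q] = [q] − [p]. For instance
  ∂[1,2] = [2] − [1].
This gives a 3×3 integer matrix of rank 2; reducing to Smith normal form yields diagonal entries (1,1).

The boundary map ∂_2: C_2 → C_1 acts by ∂[p,q,r] = [q,r] − [p,r] + [p,q]. For instance
  ∂[1,2,3] = [2,3] − [1,3] + [1,2].
The 3×1 boundary matrix has rank 1 and Smith normal form diag(1).

Reading off H_k = ker ∂_k / im ∂_{k+1}:

  H_0: rank C_0 − rank ∂_1 = 3 − 2 = 1, and the invariant factors of ∂_1 are all 1, so H_0 ≅ Z.
  H_1: rank ker ∂_1 − rank ∂_2 = (3 − 2) − 1 = 0, and the invariant factors of ∂_2 are all 1, so H_1 ≅ 0.
  H_2: rank ker ∂_2 − rank ∂_3 = (1 − 1) − 0 = 0, and there is no ∂_3, so H_2 ≅ 0.

As a check, the Euler characteristic is 3 − 3 + 1 = 1, which agrees with 1 − 0 + 0 = 1.

Hence the Betti numbers are b_0 = 1, b_1 = 0, b_2 = 0.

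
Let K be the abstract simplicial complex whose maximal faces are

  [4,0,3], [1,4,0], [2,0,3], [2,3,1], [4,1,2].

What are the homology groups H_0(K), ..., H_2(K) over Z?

H_0 ≅ Z,  H_1 ≅ Z,  H_2 = 0.

We work with the vertex ordering 0 < 1 < 2 < 3 < 4. The simplices of K, each written with vertices in increasing order, are:

  0-simplices (5): [0], [1], [2], [3], [4]
  1-simplices (10): [0,1], [0,2], [0,3], [0,4], [1,2], [1,3], [1,4], [2,3], [2,4], [3,4]
  2-simplices (5): [0,1,4], [0,2,3], [0,3,4], [1,2,3], [1,2,4]

Hence C_0 ≅ Z^5, C_1 ≅ Z^10, C_2 ≅ Z^5.

The boundary map ∂_1: C_1 → C_0 sends each edge [p,q] (with p < q) to q − p. For instance
  ∂[0,3] = [3] − [0].
As a 5×10 matrix over Z this has rank 4, with invariant factors (1,1,1,1).

∂_2: C_2 → C_1 sends each 2-simplex [p,q,r] to [q,r] − [p,r] + [p,q]. For instance
  ∂[0,1,4] = [1,4] − [0,4] + [0,1],
  ∂[0,2,3] = [2,3] − [0,3] + [0,2].
The resulting 10×5 matrix has rank 5, and its Smith normal form has invariant factors (1,1,1,1,1).

Computing H_k = (kernel of ∂_k) / (image of ∂_{k+1}):

  H_0: rank C_0 − rank ∂_1 = 5 − 4 = 1, and the invariant factors of ∂_1 are all 1, so H_0 = Z.
  H_1: rank ker ∂_1 − rank ∂_2 = (10 − 4) − 5 = 1, and the invariant factors of ∂_2 are all 1, so H_1 = Z.
  H_2: rank ker ∂_2 − rank ∂_3 = (5 − 5) − 0 = 0, and there is no ∂_3, so H_2 = 0.

As a check, the Euler characteristic is 5 − 10 + 5 = 0, which agrees with 1 − 1 + 0 = 0.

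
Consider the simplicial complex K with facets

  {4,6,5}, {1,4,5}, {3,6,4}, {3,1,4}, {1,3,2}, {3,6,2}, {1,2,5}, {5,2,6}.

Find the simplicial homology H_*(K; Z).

Fix the vertex order 1 < 2 < 3 < 4 < 5 < 6 and write every simplex with vertices in increasing order. Then dim K = 2 and the simplices of K are:

  0-simplices (6): [1], [2], [3], [4], [5], [6]
  1-simplices (12): [1,2], [1,3], [1,4], [1,5], [2,3], [2,5], [2,6], [3,4], [3,6], [4,5], [4,6], [5,6]
  2-simplices (8): [1,2,3], [1,2,5], [1,3,4], [1,4,5], [2,3,6], [2,5,6], [3,4,6], [4,5,6]

Hence C_0 ≅ Z^6, C_1 ≅ Z^12, C_2 ≅ Z^8.

Boundary ∂_1: C_1 → C_0 is given by ∂[p,q] = [q] − [p]. For instance
  ∂[4,6] = [6] − [4].
As a 6×12 matrix over Z this has rank 5, with invariant factors (1,1,1,1,1).

∂_2: C_2 → C_1 maps a triangle to the signed sum of its edges. For instance
  ∂[1,4,5] = [4,5] − [1,5] + [1,4],
  ∂[3,4,6] = [4,6] − [3,6] + [3,4].
The resulting 12×8 matrix has rank 7, and its Smith normal form has invariant factors (1,1,1,1,1,1,1).

From H_k ≅ ker(∂_k) / im(∂_{k+1}) we obtain:

  H_0: rank C_0 − rank ∂_1 = 6 − 5 = 1, and the invariant factors of ∂_1 are all 1, so H_0 = Z.
  H_1: rank ker ∂_1 − rank ∂_2 = (12 − 5) − 7 = 0, and the invariant factors of ∂_2 are all 1, so H_1 = 0.
  H_2: rank ker ∂_2 − rank ∂_3 = (8 − 7) − 0 = 1, and there is no ∂_3, so H_2 = Z.

(K is a triangulation of the 2-sphere S^2.)

H_0 = Z,  H_1 = 0,  H_2 = Z.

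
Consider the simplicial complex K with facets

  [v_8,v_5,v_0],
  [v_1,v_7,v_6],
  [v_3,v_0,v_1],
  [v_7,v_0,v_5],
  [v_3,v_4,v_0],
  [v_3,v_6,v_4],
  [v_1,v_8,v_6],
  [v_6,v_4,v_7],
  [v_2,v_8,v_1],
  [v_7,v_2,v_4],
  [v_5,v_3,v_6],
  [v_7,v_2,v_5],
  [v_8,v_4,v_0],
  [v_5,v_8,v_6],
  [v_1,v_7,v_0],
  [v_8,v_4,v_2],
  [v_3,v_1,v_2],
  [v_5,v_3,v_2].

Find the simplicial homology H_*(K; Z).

H_0 = Z,  H_1 = Z^2,  H_2 = Z.

K has 9 vertices, 27 edges, 18 triangles.
rank ∂_0 = 0, rank ∂_1 = 8 ⇒ b_0 = 9 − 0 − 8 = 1; all invariant factors of ∂_1 are 1 so no torsion. So H_0 ≅ Z.
rank ∂_1 = 8, rank ∂_2 = 17 ⇒ b_1 = 27 − 8 − 17 = 2; all invariant factors of ∂_2 are 1 so no torsion. So H_1 ≅ Z^2.
rank ∂_2 = 17, rank ∂_3 = 0 ⇒ b_2 = 18 − 17 − 0 = 1. So H_2 ≅ Z.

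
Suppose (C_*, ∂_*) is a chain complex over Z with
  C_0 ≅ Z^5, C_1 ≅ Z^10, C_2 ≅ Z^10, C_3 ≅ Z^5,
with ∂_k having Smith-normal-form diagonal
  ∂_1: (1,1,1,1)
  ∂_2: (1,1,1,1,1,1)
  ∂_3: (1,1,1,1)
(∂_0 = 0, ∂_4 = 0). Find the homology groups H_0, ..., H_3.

H_0: b_0 = 5 − 0 − 4 = 1; torsion from ∂_1 factors > 1: none. So H_0 ≅ Z.
H_1: b_1 = 10 − 4 − 6 = 0; torsion from ∂_2 factors > 1: none. So H_1 ≅ 0.
H_2: b_2 = 10 − 6 − 4 = 0; torsion from ∂_3 factors > 1: none. So H_2 ≅ 0.
H_3: b_3 = 5 − 4 − 0 = 1; torsion from ∂_4 factors > 1: none. So H_3 ≅ Z.

H_0 ≅ Z,  H_1 = 0,  H_2 = 0,  H_3 ≅ Z.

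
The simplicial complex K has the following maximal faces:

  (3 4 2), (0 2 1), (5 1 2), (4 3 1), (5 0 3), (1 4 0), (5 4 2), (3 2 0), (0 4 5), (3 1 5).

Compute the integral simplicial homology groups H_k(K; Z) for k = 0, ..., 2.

Fix the vertex order 0 < 1 < 2 < 3 < 4 < 5 and write every simplex with vertices in increasing order. Then dim K = 2 and the simplices of K are:

  0-simplices (6): [0], [1], [2], [3], [4], [5]
  1-simplices (15): [0,1], [0,2], [0,3], [0,4], [0,5], [1,2], [1,3], [1,4], [1,5], [2,3], [2,4], [2,5], [3,4], [3,5], [4,5]
  2-simplices (10): [0,1,2], [0,1,4], [0,2,3], [0,3,5], [0,4,5], [1,2,5], [1,3,4], [1,3,5], [2,3,4], [2,4,5]

so the chain groups are C_0 ≅ Z^6, C_1 ≅ Z^15, C_2 ≅ Z^10.

Boundary ∂_1: C_1 → C_0 is given by ∂[p,q] = [q] − [p]. For instance
  ∂[0,4] = [4] − [0].
The resulting 6×15 matrix has rank 5, and its Smith normal form has invariant factors (1,1,1,1,1).

The boundary map ∂_2: C_2 → C_1 sends each 2-simplex [p,q,r] to [q,r] − [p,r] + [p,q]. For instance
  ∂[2,3,4] = [3,4] − [2,4] + [2,3],
  ∂[1,2,5] = [2,5] − [1,5] + [1,2].
The 15×10 boundary matrix has rank 10 and Smith normal form diag(1,1,1,1,1,1,1,1,1,2).

Computing H_k = (kernel of ∂_k) / (image of ∂_{k+1}):

  H_0: rank C_0 − rank ∂_1 = 6 − 5 = 1, and the invariant factors of ∂_1 are all 1, so H_0 = Z.
  H_1: rank ker ∂_1 − rank ∂_2 = (15 − 5) − 10 = 0, and ∂_2 has invariant factor 2 > 1, so H_1 = Z/2.
  H_2: rank ker ∂_2 − rank ∂_3 = (10 − 10) − 0 = 0, and there is no ∂_3, so H_2 = 0.

H_0 = Z,  H_1 = Z/2,  H_2 = 0.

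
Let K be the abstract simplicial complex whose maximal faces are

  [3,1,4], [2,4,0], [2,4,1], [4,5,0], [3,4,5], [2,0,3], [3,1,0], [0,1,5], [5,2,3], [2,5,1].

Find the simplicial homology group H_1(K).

Order the vertices as 0 < 1 < 2 < 3 < 4 < 5. Listing each simplex with vertices in this order, K has dimension 2 with simplices:

  0-simplices (6): [0], [1], [2], [3], [4], [5]
  1-simplices (15): [0,1], [0,2], [0,3], [0,4], [0,5], [1,2], [1,3], [1,4], [1,5], [2,3], [2,4], [2,5], [3,4], [3,5], [4,5]
  2-simplices (10): [0,1,3], [0,1,5], [0,2,3], [0,2,4], [0,4,5], [1,2,4], [1,2,5], [1,3,4], [2,3,5], [3,4,5]

Hence C_0 ≅ Z^6, C_1 ≅ Z^15, C_2 ≅ Z^10.

Boundary ∂_1: C_1 → C_0 sends each edge [p,q] (with p < q) to q − p.
The 6×15 boundary matrix has rank 5 and Smith normal form diag(1,1,1,1,1).

∂_2: C_2 → C_1 maps a triangle to the signed sum of its edges. For instance
  ∂[2,3,5] = [3,5] − [2,5] + [2,3],
  ∂[0,1,5] = [1,5] − [0,5] + [0,1].
This gives a 15×10 integer matrix of rank 10; reducing to Smith normal form yields diagonal entries (1,1,1,1,1,1,1,1,1,2).

Now H_k = ker ∂_k / im ∂_{k+1}, so:

  H_1: rank ker ∂_1 − rank ∂_2 = (15 − 5) − 10 = 0, and ∂_2 has invariant factor 2 > 1, so H_1 = Z/2.

H_1 ≅ Z/2.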